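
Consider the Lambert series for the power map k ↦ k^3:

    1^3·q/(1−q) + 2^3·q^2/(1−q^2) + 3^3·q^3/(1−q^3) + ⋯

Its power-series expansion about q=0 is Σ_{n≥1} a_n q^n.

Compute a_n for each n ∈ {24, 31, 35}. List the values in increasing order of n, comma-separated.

q^24  k|24↦f(k): 1:1 2:8 3:27 4:64 6:216 8:512 12:1728 24:13824  a_24=16380
d|31:{1,31}  Σf=1+29791=29792
d|35:{35,7,5,1}  Σf=42875+343+125+1=43344

16380, 29792, 43344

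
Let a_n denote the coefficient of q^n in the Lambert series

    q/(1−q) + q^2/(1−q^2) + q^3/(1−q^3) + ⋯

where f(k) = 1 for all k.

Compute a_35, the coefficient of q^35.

a_35 = 4

n=35: 35·1 7·5 5·7 1·35  f→[1+1+1+1]=4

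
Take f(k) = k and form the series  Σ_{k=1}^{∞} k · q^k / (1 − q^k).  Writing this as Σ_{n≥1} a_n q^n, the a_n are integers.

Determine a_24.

a_24 = 60

d|24:{1,2,3,4,6,8,12,24}  Σf=1+2+3+4+6+8+12+24=60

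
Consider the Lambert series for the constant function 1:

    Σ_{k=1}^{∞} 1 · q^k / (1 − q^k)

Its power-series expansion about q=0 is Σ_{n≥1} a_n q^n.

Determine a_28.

a_28 = 6

[q^28] f(28)=1,f(14)=1,f(7)=1,f(4)=1,f(2)=1,f(1)=1 ⇒ 6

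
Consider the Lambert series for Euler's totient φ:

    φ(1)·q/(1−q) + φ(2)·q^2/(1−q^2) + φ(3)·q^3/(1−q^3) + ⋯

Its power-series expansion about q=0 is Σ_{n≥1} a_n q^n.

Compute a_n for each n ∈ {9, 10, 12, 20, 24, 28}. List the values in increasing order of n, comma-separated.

[q^9] φ(9)=6,φ(3)=2,φ(1)=1 ⇒ 9
[q^10] φ(1)=1,φ(2)=1,φ(5)=4,φ(10)=4 ⇒ 10
d|12:{1,2,3,4,6,12}  Σφ=1+1+2+2+2+4=12
d|20:{1,2,4,5,10,20}  Σφ=1+1+2+4+4+8=20
n=24: 1·24 2·12 3·8 4·6 6·4 8·3 12·2 24·1  φ→[1+1+2+2+2+4+4+8]=24
[q^28] φ(1)=1,φ(2)=1,φ(4)=2,φ(7)=6,φ(14)=6,φ(28)=12 ⇒ 28

9, 10, 12, 20, 24, 28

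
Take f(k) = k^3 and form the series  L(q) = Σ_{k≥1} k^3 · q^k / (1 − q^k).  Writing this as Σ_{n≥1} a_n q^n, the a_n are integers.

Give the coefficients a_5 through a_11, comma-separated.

n=5: 5·1 1·5  f→[125+1]=126
q^6  k|6↦f(k): 6:216 3:27 2:8 1:1  a_6=252
q^7  k|7↦f(k): 7:343 1:1  a_7=344
d|8:{1,2,4,8}  Σf=1+8+64+512=585
n=9: 9·1 3·3 1·9  f→[729+27+1]=757
d|10:{1,2,5,10}  Σf=1+8+125+1000=1134
[q^11] f(11)=1331,f(1)=1 ⇒ 1332

126, 252, 344, 585, 757, 1134, 1332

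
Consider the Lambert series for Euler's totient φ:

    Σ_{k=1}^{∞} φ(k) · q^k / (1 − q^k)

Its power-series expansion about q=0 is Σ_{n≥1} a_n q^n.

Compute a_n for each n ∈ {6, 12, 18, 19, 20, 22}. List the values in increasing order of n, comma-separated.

q^6  k|6↦φ(k): 6:2 3:2 2:1 1:1  a_6=6
[q^12] φ(1)=1,φ(2)=1,φ(3)=2,φ(4)=2,φ(6)=2,φ(12)=4 ⇒ 12
n=18: 18·1 9·2 6·3 3·6 2·9 1·18  φ→[6+6+2+2+1+1]=18
q^19  k|19↦φ(k): 1:1 19:18  a_19=19
q^20  k|20↦φ(k): 1:1 2:1 4:2 5:4 10:4 20:8  a_20=20
[q^22] φ(22)=10,φ(11)=10,φ(2)=1,φ(1)=1 ⇒ 22

6, 12, 18, 19, 20, 22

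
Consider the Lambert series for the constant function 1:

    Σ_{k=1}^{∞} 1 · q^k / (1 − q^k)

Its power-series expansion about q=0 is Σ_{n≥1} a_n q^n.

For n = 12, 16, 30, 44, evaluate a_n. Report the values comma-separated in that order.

n=12: 1·12 2·6 3·4 4·3 6·2 12·1  f→[1+1+1+1+1+1]=6
n=16: 16·1 8·2 4·4 2·8 1·16  f→[1+1+1+1+1]=5
q^30  k|30↦f(k): 1:1 2:1 3:1 5:1 6:1 10:1 15:1 30:1  a_30=8
[q^44] f(1)=1,f(2)=1,f(4)=1,f(11)=1,f(22)=1,f(44)=1 ⇒ 6

6, 5, 8, 6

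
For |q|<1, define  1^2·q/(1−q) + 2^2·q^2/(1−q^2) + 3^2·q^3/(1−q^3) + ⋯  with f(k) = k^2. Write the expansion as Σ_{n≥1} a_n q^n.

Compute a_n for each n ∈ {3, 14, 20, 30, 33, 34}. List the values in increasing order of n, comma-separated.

n=3: 1·3 3·1  f→[1+9]=10
d|14:{1,2,7,14}  Σf=1+4+49+196=250
[q^20] f(20)=400,f(10)=100,f(5)=25,f(4)=16,f(2)=4,f(1)=1 ⇒ 546
q^30  k|30↦f(k): 30:900 15:225 10:100 6:36 5:25 3:9 2:4 1:1  a_30=1300
[q^33] f(33)=1089,f(11)=121,f(3)=9,f(1)=1 ⇒ 1220
q^34  k|34↦f(k): 34:1156 17:289 2:4 1:1  a_34=1450

10, 250, 546, 1300, 1220, 1450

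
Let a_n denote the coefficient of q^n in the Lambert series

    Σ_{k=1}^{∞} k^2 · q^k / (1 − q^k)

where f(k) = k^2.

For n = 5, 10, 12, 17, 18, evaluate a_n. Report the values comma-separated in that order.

26, 130, 210, 290, 455

d|5:{1,5}  Σf=1+25=26
[q^10] f(10)=100,f(5)=25,f(2)=4,f(1)=1 ⇒ 130
q^12  k|12↦f(k): 1:1 2:4 3:9 4:16 6:36 12:144  a_12=210
n=17: 17·1 1·17  f→[289+1]=290
q^18  k|18↦f(k): 18:324 9:81 6:36 3:9 2:4 1:1  a_18=455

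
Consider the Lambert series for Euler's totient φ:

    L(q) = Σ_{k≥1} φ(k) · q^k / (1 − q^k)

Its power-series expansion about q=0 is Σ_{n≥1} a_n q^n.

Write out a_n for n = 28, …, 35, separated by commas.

n=28: 28·1 14·2 7·4 4·7 2·14 1·28  φ→[12+6+6+2+1+1]=28
q^29  k|29↦φ(k): 1:1 29:28  a_29=29
q^30  k|30↦φ(k): 1:1 2:1 3:2 5:4 6:2 10:4 15:8 30:8  a_30=30
q^31  k|31↦φ(k): 31:30 1:1  a_31=31
n=32: 32·1 16·2 8·4 4·8 2·16 1·32  φ→[16+8+4+2+1+1]=32
n=33: 33·1 11·3 3·11 1·33  φ→[20+10+2+1]=33
d|34:{34,17,2,1}  Σφ=16+16+1+1=34
d|35:{1,5,7,35}  Σφ=1+4+6+24=35

28, 29, 30, 31, 32, 33, 34, 35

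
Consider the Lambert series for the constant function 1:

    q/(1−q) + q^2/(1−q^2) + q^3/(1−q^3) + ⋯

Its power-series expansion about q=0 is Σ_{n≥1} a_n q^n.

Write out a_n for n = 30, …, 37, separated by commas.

d|30:{1,2,3,5,6,10,15,30}  Σf=1+1+1+1+1+1+1+1=8
d|31:{1,31}  Σf=1+1=2
[q^32] f(1)=1,f(2)=1,f(4)=1,f(8)=1,f(16)=1,f(32)=1 ⇒ 6
q^33  k|33↦f(k): 33:1 11:1 3:1 1:1  a_33=4
d|34:{34,17,2,1}  Σf=1+1+1+1=4
d|35:{35,7,5,1}  Σf=1+1+1+1=4
q^36  k|36↦f(k): 36:1 18:1 12:1 9:1 6:1 4:1 3:1 2:1 1:1  a_36=9
n=37: 37·1 1·37  f→[1+1]=2

8, 2, 6, 4, 4, 4, 9, 2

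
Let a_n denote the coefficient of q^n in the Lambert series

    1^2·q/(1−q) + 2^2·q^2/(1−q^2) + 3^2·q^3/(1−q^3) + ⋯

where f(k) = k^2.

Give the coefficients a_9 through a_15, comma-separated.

91, 130, 122, 210, 170, 250, 260

q^9  k|9↦f(k): 9:81 3:9 1:1  a_9=91
q^10  k|10↦f(k): 1:1 2:4 5:25 10:100  a_10=130
[q^11] f(1)=1,f(11)=121 ⇒ 122
[q^12] f(12)=144,f(6)=36,f(4)=16,f(3)=9,f(2)=4,f(1)=1 ⇒ 210
[q^13] f(1)=1,f(13)=169 ⇒ 170
[q^14] f(14)=196,f(7)=49,f(2)=4,f(1)=1 ⇒ 250
q^15  k|15↦f(k): 15:225 5:25 3:9 1:1  a_15=260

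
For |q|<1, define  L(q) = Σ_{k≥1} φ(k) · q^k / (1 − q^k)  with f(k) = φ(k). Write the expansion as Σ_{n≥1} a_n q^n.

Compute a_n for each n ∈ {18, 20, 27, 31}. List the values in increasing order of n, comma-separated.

q^18  k|18↦φ(k): 1:1 2:1 3:2 6:2 9:6 18:6  a_18=18
n=20: 1·20 2·10 4·5 5·4 10·2 20·1  φ→[1+1+2+4+4+8]=20
q^27  k|27↦φ(k): 1:1 3:2 9:6 27:18  a_27=27
d|31:{31,1}  Σφ=30+1=31

18, 20, 27, 31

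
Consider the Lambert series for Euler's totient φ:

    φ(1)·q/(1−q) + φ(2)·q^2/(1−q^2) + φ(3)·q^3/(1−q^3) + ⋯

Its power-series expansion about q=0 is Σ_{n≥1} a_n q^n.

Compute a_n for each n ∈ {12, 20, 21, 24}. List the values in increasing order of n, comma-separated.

[q^12] φ(1)=1,φ(2)=1,φ(3)=2,φ(4)=2,φ(6)=2,φ(12)=4 ⇒ 12
n=20: 1·20 2·10 4·5 5·4 10·2 20·1  φ→[1+1+2+4+4+8]=20
d|21:{1,3,7,21}  Σφ=1+2+6+12=21
d|24:{1,2,3,4,6,8,12,24}  Σφ=1+1+2+2+2+4+4+8=24

12, 20, 21, 24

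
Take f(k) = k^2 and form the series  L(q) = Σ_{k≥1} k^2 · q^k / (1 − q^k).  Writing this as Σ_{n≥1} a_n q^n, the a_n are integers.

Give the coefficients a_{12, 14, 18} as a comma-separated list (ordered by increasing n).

210, 250, 455

d|12:{12,6,4,3,2,1}  Σf=144+36+16+9+4+1=210
q^14  k|14↦f(k): 1:1 2:4 7:49 14:196  a_14=250
[q^18] f(1)=1,f(2)=4,f(3)=9,f(6)=36,f(9)=81,f(18)=324 ⇒ 455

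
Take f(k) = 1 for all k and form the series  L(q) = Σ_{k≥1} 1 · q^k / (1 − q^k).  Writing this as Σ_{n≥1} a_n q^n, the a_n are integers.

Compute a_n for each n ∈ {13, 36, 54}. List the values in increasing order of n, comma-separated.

[q^13] f(1)=1,f(13)=1 ⇒ 2
q^36  k|36↦f(k): 36:1 18:1 12:1 9:1 6:1 4:1 3:1 2:1 1:1  a_36=9
[q^54] f(1)=1,f(2)=1,f(3)=1,f(6)=1,f(9)=1,f(18)=1,f(27)=1,f(54)=1 ⇒ 8

2, 9, 8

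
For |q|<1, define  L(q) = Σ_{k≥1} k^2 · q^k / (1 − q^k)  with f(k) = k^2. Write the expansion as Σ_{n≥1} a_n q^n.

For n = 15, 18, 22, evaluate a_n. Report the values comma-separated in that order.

260, 455, 610

[q^15] f(1)=1,f(3)=9,f(5)=25,f(15)=225 ⇒ 260
[q^18] f(18)=324,f(9)=81,f(6)=36,f(3)=9,f(2)=4,f(1)=1 ⇒ 455
d|22:{22,11,2,1}  Σf=484+121+4+1=610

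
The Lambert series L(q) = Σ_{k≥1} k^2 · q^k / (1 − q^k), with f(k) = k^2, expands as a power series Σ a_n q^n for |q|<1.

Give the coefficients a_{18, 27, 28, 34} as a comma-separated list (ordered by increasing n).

[q^18] f(18)=324,f(9)=81,f(6)=36,f(3)=9,f(2)=4,f(1)=1 ⇒ 455
n=27: 1·27 3·9 9·3 27·1  f→[1+9+81+729]=820
n=28: 28·1 14·2 7·4 4·7 2·14 1·28  f→[784+196+49+16+4+1]=1050
[q^34] f(1)=1,f(2)=4,f(17)=289,f(34)=1156 ⇒ 1450

455, 820, 1050, 1450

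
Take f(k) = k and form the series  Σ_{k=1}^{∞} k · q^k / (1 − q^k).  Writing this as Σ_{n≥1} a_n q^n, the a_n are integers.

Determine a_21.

a_21 = 32

d|21:{21,7,3,1}  Σf=21+7+3+1=32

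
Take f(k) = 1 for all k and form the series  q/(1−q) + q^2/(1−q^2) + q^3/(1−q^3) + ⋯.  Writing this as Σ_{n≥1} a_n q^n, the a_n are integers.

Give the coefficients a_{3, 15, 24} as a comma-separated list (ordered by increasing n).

d|3:{3,1}  Σf=1+1=2
q^15  k|15↦f(k): 15:1 5:1 3:1 1:1  a_15=4
[q^24] f(24)=1,f(12)=1,f(8)=1,f(6)=1,f(4)=1,f(3)=1,f(2)=1,f(1)=1 ⇒ 8

2, 4, 8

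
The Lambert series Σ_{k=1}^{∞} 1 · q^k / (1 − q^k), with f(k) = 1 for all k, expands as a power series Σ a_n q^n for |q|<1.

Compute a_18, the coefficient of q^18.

a_18 = 6

n=18: 18·1 9·2 6·3 3·6 2·9 1·18  f→[1+1+1+1+1+1]=6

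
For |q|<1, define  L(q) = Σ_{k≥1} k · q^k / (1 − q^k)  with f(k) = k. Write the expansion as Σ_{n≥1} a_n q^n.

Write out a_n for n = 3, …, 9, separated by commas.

q^3  k|3↦f(k): 1:1 3:3  a_3=4
d|4:{1,2,4}  Σf=1+2+4=7
n=5: 5·1 1·5  f→[5+1]=6
d|6:{6,3,2,1}  Σf=6+3+2+1=12
q^7  k|7↦f(k): 1:1 7:7  a_7=8
d|8:{1,2,4,8}  Σf=1+2+4+8=15
[q^9] f(9)=9,f(3)=3,f(1)=1 ⇒ 13

4, 7, 6, 12, 8, 15, 13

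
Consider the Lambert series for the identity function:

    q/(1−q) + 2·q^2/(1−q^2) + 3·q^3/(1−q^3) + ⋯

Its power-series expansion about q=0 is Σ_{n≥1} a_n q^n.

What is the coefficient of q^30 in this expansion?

a_30 = 72

d|30:{1,2,3,5,6,10,15,30}  Σf=1+2+3+5+6+10+15+30=72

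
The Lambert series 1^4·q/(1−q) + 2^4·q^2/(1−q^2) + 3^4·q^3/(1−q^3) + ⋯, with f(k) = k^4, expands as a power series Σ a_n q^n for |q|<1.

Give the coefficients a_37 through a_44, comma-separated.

1874162, 2215474, 2342084, 2734994, 2825762, 3348388, 3418802, 3997266

n=37: 1·37 37·1  f→[1+1874161]=1874162
n=38: 1·38 2·19 19·2 38·1  f→[1+16+130321+2085136]=2215474
n=39: 1·39 3·13 13·3 39·1  f→[1+81+28561+2313441]=2342084
q^40  k|40↦f(k): 40:2560000 20:160000 10:10000 8:4096 5:625 4:256 2:16 1:1  a_40=2734994
n=41: 1·41 41·1  f→[1+2825761]=2825762
[q^42] f(42)=3111696,f(21)=194481,f(14)=38416,f(7)=2401,f(6)=1296,f(3)=81,f(2)=16,f(1)=1 ⇒ 3348388
n=43: 1·43 43·1  f→[1+3418801]=3418802
q^44  k|44↦f(k): 1:1 2:16 4:256 11:14641 22:234256 44:3748096  a_44=3997266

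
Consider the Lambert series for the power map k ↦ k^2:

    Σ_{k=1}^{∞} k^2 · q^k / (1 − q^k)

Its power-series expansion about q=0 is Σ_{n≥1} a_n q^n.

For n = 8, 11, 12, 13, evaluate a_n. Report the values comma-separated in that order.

85, 122, 210, 170

[q^8] f(8)=64,f(4)=16,f(2)=4,f(1)=1 ⇒ 85
d|11:{11,1}  Σf=121+1=122
n=12: 12·1 6·2 4·3 3·4 2·6 1·12  f→[144+36+16+9+4+1]=210
[q^13] f(1)=1,f(13)=169 ⇒ 170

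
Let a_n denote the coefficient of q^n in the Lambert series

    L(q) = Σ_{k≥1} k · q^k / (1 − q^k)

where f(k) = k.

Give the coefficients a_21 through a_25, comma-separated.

32, 36, 24, 60, 31

q^21  k|21↦f(k): 1:1 3:3 7:7 21:21  a_21=32
d|22:{22,11,2,1}  Σf=22+11+2+1=36
q^23  k|23↦f(k): 23:23 1:1  a_23=24
q^24  k|24↦f(k): 24:24 12:12 8:8 6:6 4:4 3:3 2:2 1:1  a_24=60
d|25:{25,5,1}  Σf=25+5+1=31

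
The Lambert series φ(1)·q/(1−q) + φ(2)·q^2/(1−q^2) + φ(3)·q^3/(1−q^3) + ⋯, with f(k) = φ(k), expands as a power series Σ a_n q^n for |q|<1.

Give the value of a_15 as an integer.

q^15  k|15↦φ(k): 15:8 5:4 3:2 1:1  a_15=15

a_15 = 15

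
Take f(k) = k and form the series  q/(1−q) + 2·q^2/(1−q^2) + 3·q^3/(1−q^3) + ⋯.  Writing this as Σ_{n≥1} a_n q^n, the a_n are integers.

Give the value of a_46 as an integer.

d|46:{1,2,23,46}  Σf=1+2+23+46=72

a_46 = 72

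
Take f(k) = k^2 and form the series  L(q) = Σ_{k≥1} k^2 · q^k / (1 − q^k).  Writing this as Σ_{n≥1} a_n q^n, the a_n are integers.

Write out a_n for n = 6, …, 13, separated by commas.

50, 50, 85, 91, 130, 122, 210, 170

d|6:{1,2,3,6}  Σf=1+4+9+36=50
n=7: 7·1 1·7  f→[49+1]=50
[q^8] f(8)=64,f(4)=16,f(2)=4,f(1)=1 ⇒ 85
d|9:{1,3,9}  Σf=1+9+81=91
[q^10] f(10)=100,f(5)=25,f(2)=4,f(1)=1 ⇒ 130
n=11: 1·11 11·1  f→[1+121]=122
q^12  k|12↦f(k): 12:144 6:36 4:16 3:9 2:4 1:1  a_12=210
d|13:{13,1}  Σf=169+1=170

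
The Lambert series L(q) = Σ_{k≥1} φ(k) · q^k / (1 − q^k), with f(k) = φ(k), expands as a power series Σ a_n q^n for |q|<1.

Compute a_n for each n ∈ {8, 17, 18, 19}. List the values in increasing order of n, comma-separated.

n=8: 8·1 4·2 2·4 1·8  φ→[4+2+1+1]=8
d|17:{17,1}  Σφ=16+1=17
[q^18] φ(18)=6,φ(9)=6,φ(6)=2,φ(3)=2,φ(2)=1,φ(1)=1 ⇒ 18
q^19  k|19↦φ(k): 19:18 1:1  a_19=19

8, 17, 18, 19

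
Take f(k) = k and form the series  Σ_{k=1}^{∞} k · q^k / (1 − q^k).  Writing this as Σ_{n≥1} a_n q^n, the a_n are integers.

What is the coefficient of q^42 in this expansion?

[q^42] f(1)=1,f(2)=2,f(3)=3,f(6)=6,f(7)=7,f(14)=14,f(21)=21,f(42)=42 ⇒ 96

a_42 = 96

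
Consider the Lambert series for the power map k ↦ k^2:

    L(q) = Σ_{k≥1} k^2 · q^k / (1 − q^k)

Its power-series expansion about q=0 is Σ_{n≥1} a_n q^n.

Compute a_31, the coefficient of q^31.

a_31 = 962

[q^31] f(1)=1,f(31)=961 ⇒ 962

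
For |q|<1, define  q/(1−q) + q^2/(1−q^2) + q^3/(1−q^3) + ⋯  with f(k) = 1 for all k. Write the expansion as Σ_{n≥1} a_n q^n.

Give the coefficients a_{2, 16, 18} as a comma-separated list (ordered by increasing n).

2, 5, 6

q^2  k|2↦f(k): 2:1 1:1  a_2=2
d|16:{1,2,4,8,16}  Σf=1+1+1+1+1=5
[q^18] f(18)=1,f(9)=1,f(6)=1,f(3)=1,f(2)=1,f(1)=1 ⇒ 6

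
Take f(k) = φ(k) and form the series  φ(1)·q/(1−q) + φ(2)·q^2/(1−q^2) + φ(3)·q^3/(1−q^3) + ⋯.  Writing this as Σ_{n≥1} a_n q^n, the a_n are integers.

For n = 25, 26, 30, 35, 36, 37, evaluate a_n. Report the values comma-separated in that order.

q^25  k|25↦φ(k): 1:1 5:4 25:20  a_25=25
d|26:{1,2,13,26}  Σφ=1+1+12+12=26
n=30: 30·1 15·2 10·3 6·5 5·6 3·10 2·15 1·30  φ→[8+8+4+2+4+2+1+1]=30
[q^35] φ(1)=1,φ(5)=4,φ(7)=6,φ(35)=24 ⇒ 35
d|36:{1,2,3,4,6,9,12,18,36}  Σφ=1+1+2+2+2+6+4+6+12=36
d|37:{1,37}  Σφ=1+36=37

25, 26, 30, 35, 36, 37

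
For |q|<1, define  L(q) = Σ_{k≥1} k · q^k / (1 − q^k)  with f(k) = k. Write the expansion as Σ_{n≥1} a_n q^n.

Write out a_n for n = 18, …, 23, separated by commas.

39, 20, 42, 32, 36, 24

q^18  k|18↦f(k): 1:1 2:2 3:3 6:6 9:9 18:18  a_18=39
[q^19] f(1)=1,f(19)=19 ⇒ 20
n=20: 1·20 2·10 4·5 5·4 10·2 20·1  f→[1+2+4+5+10+20]=42
[q^21] f(21)=21,f(7)=7,f(3)=3,f(1)=1 ⇒ 32
d|22:{22,11,2,1}  Σf=22+11+2+1=36
n=23: 1·23 23·1  f→[1+23]=24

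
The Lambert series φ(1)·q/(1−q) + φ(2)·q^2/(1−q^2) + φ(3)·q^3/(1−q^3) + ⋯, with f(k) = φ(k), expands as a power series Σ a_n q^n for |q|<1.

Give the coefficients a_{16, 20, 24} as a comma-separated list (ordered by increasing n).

n=16: 16·1 8·2 4·4 2·8 1·16  φ→[8+4+2+1+1]=16
q^20  k|20↦φ(k): 20:8 10:4 5:4 4:2 2:1 1:1  a_20=20
n=24: 1·24 2·12 3·8 4·6 6·4 8·3 12·2 24·1  φ→[1+1+2+2+2+4+4+8]=24

16, 20, 24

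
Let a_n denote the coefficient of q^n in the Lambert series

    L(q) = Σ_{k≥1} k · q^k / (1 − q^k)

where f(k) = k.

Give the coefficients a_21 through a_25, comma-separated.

d|21:{1,3,7,21}  Σf=1+3+7+21=32
d|22:{1,2,11,22}  Σf=1+2+11+22=36
[q^23] f(1)=1,f(23)=23 ⇒ 24
d|24:{1,2,3,4,6,8,12,24}  Σf=1+2+3+4+6+8+12+24=60
n=25: 25·1 5·5 1·25  f→[25+5+1]=31

32, 36, 24, 60, 31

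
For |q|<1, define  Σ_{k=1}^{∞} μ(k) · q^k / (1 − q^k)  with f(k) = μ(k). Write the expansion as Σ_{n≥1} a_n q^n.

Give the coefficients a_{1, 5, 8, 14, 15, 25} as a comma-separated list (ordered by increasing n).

1, 0, 0, 0, 0, 0

n=1: 1·1  μ→[1]=1
d|5:{5,1}  Σμ=(-1)+1=0
q^8  k|8↦μ(k): 1:1 2:-1 4:0 8:0  a_8=0
[q^14] μ(1)=1,μ(2)=-1,μ(7)=-1,μ(14)=1 ⇒ 0
n=15: 1·15 3·5 5·3 15·1  μ→[1+(-1)+(-1)+1]=0
q^25  k|25↦μ(k): 25:0 5:-1 1:1  a_25=0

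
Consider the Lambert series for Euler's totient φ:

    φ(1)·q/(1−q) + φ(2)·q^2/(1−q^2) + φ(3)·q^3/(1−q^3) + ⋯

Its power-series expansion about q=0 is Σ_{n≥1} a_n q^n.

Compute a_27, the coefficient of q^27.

q^27  k|27↦φ(k): 1:1 3:2 9:6 27:18  a_27=27

a_27 = 27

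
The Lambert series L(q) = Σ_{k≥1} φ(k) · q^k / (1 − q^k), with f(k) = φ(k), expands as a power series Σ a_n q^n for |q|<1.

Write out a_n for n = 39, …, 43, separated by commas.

d|39:{1,3,13,39}  Σφ=1+2+12+24=39
n=40: 1·40 2·20 4·10 5·8 8·5 10·4 20·2 40·1  φ→[1+1+2+4+4+4+8+16]=40
q^41  k|41↦φ(k): 41:40 1:1  a_41=41
n=42: 1·42 2·21 3·14 6·7 7·6 14·3 21·2 42·1  φ→[1+1+2+2+6+6+12+12]=42
q^43  k|43↦φ(k): 1:1 43:42  a_43=43

39, 40, 41, 42, 43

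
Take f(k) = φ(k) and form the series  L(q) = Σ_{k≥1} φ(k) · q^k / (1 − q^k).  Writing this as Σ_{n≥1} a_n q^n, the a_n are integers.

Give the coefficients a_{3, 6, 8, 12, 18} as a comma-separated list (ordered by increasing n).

d|3:{1,3}  Σφ=1+2=3
[q^6] φ(6)=2,φ(3)=2,φ(2)=1,φ(1)=1 ⇒ 6
d|8:{1,2,4,8}  Σφ=1+1+2+4=8
n=12: 1·12 2·6 3·4 4·3 6·2 12·1  φ→[1+1+2+2+2+4]=12
[q^18] φ(18)=6,φ(9)=6,φ(6)=2,φ(3)=2,φ(2)=1,φ(1)=1 ⇒ 18

3, 6, 8, 12, 18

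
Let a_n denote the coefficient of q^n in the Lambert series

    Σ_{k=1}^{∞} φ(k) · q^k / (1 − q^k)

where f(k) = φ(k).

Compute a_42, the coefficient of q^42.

n=42: 42·1 21·2 14·3 7·6 6·7 3·14 2·21 1·42  φ→[12+12+6+6+2+2+1+1]=42

a_42 = 42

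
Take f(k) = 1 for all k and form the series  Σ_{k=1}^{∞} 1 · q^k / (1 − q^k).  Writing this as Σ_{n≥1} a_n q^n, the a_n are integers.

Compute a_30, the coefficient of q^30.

[q^30] f(1)=1,f(2)=1,f(3)=1,f(5)=1,f(6)=1,f(10)=1,f(15)=1,f(30)=1 ⇒ 8

a_30 = 8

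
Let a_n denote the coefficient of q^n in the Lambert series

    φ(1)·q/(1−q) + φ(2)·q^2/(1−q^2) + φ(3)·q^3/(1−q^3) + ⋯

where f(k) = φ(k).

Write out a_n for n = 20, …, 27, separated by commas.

d|20:{1,2,4,5,10,20}  Σφ=1+1+2+4+4+8=20
q^21  k|21↦φ(k): 21:12 7:6 3:2 1:1  a_21=21
[q^22] φ(22)=10,φ(11)=10,φ(2)=1,φ(1)=1 ⇒ 22
q^23  k|23↦φ(k): 23:22 1:1  a_23=23
q^24  k|24↦φ(k): 24:8 12:4 8:4 6:2 4:2 3:2 2:1 1:1  a_24=24
d|25:{1,5,25}  Σφ=1+4+20=25
d|26:{26,13,2,1}  Σφ=12+12+1+1=26
d|27:{27,9,3,1}  Σφ=18+6+2+1=27

20, 21, 22, 23, 24, 25, 26, 27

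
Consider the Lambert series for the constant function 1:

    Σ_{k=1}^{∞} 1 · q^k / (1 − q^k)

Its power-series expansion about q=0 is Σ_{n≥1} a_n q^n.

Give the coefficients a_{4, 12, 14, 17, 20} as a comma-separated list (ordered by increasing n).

3, 6, 4, 2, 6

q^4  k|4↦f(k): 1:1 2:1 4:1  a_4=3
[q^12] f(1)=1,f(2)=1,f(3)=1,f(4)=1,f(6)=1,f(12)=1 ⇒ 6
q^14  k|14↦f(k): 14:1 7:1 2:1 1:1  a_14=4
d|17:{1,17}  Σf=1+1=2
n=20: 20·1 10·2 5·4 4·5 2·10 1·20  f→[1+1+1+1+1+1]=6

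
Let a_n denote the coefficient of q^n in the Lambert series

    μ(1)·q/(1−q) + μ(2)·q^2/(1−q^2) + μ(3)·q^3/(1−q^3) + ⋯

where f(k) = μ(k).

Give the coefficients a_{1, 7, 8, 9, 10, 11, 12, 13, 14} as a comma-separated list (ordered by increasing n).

1, 0, 0, 0, 0, 0, 0, 0, 0

d|1:{1}  Σμ=1=1
n=7: 7·1 1·7  μ→[(-1)+1]=0
[q^8] μ(8)=0,μ(4)=0,μ(2)=-1,μ(1)=1 ⇒ 0
q^9  k|9↦μ(k): 9:0 3:-1 1:1  a_9=0
n=10: 1·10 2·5 5·2 10·1  μ→[1+(-1)+(-1)+1]=0
q^11  k|11↦μ(k): 11:-1 1:1  a_11=0
[q^12] μ(12)=0,μ(6)=1,μ(4)=0,μ(3)=-1,μ(2)=-1,μ(1)=1 ⇒ 0
n=13: 13·1 1·13  μ→[(-1)+1]=0
q^14  k|14↦μ(k): 1:1 2:-1 7:-1 14:1  a_14=0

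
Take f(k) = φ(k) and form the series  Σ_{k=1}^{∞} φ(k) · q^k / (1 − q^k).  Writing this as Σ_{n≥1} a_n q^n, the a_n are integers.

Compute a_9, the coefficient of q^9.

[q^9] φ(9)=6,φ(3)=2,φ(1)=1 ⇒ 9

a_9 = 9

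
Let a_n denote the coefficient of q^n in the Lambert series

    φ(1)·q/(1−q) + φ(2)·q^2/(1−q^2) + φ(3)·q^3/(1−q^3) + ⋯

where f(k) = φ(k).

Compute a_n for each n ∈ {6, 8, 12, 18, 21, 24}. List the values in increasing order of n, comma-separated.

n=6: 1·6 2·3 3·2 6·1  φ→[1+1+2+2]=6
n=8: 8·1 4·2 2·4 1·8  φ→[4+2+1+1]=8
d|12:{1,2,3,4,6,12}  Σφ=1+1+2+2+2+4=12
q^18  k|18↦φ(k): 18:6 9:6 6:2 3:2 2:1 1:1  a_18=18
n=21: 1·21 3·7 7·3 21·1  φ→[1+2+6+12]=21
n=24: 24·1 12·2 8·3 6·4 4·6 3·8 2·12 1·24  φ→[8+4+4+2+2+2+1+1]=24

6, 8, 12, 18, 21, 24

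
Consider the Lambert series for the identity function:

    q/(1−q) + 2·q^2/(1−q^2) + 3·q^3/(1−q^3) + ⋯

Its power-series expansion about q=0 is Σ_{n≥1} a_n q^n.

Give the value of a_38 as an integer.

a_38 = 60

n=38: 1·38 2·19 19·2 38·1  f→[1+2+19+38]=60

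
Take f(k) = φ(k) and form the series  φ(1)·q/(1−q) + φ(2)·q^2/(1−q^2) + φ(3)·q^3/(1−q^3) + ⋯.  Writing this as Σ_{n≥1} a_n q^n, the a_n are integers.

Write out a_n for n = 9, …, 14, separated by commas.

q^9  k|9↦φ(k): 1:1 3:2 9:6  a_9=9
n=10: 1·10 2·5 5·2 10·1  φ→[1+1+4+4]=10
d|11:{11,1}  Σφ=10+1=11
[q^12] φ(12)=4,φ(6)=2,φ(4)=2,φ(3)=2,φ(2)=1,φ(1)=1 ⇒ 12
d|13:{1,13}  Σφ=1+12=13
[q^14] φ(14)=6,φ(7)=6,φ(2)=1,φ(1)=1 ⇒ 14

9, 10, 11, 12, 13, 14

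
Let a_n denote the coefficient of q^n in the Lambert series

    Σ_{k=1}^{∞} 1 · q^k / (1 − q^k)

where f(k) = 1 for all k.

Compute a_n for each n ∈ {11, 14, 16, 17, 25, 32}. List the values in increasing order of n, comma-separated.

2, 4, 5, 2, 3, 6

d|11:{1,11}  Σf=1+1=2
d|14:{1,2,7,14}  Σf=1+1+1+1=4
[q^16] f(16)=1,f(8)=1,f(4)=1,f(2)=1,f(1)=1 ⇒ 5
q^17  k|17↦f(k): 17:1 1:1  a_17=2
n=25: 25·1 5·5 1·25  f→[1+1+1]=3
n=32: 32·1 16·2 8·4 4·8 2·16 1·32  f→[1+1+1+1+1+1]=6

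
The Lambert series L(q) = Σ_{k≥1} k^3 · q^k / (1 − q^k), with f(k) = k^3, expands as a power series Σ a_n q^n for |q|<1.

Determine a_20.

a_20 = 9198

q^20  k|20↦f(k): 20:8000 10:1000 5:125 4:64 2:8 1:1  a_20=9198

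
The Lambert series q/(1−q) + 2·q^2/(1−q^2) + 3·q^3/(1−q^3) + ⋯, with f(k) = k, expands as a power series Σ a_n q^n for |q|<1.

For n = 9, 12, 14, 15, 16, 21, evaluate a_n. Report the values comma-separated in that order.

13, 28, 24, 24, 31, 32

[q^9] f(1)=1,f(3)=3,f(9)=9 ⇒ 13
n=12: 12·1 6·2 4·3 3·4 2·6 1·12  f→[12+6+4+3+2+1]=28
q^14  k|14↦f(k): 14:14 7:7 2:2 1:1  a_14=24
n=15: 1·15 3·5 5·3 15·1  f→[1+3+5+15]=24
[q^16] f(1)=1,f(2)=2,f(4)=4,f(8)=8,f(16)=16 ⇒ 31
d|21:{21,7,3,1}  Σf=21+7+3+1=32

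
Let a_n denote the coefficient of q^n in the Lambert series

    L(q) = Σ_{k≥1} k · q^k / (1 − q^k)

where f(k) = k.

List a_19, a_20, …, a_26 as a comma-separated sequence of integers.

20, 42, 32, 36, 24, 60, 31, 42

[q^19] f(1)=1,f(19)=19 ⇒ 20
q^20  k|20↦f(k): 1:1 2:2 4:4 5:5 10:10 20:20  a_20=42
n=21: 1·21 3·7 7·3 21·1  f→[1+3+7+21]=32
[q^22] f(22)=22,f(11)=11,f(2)=2,f(1)=1 ⇒ 36
[q^23] f(23)=23,f(1)=1 ⇒ 24
q^24  k|24↦f(k): 24:24 12:12 8:8 6:6 4:4 3:3 2:2 1:1  a_24=60
n=25: 1·25 5·5 25·1  f→[1+5+25]=31
n=26: 1·26 2·13 13·2 26·1  f→[1+2+13+26]=42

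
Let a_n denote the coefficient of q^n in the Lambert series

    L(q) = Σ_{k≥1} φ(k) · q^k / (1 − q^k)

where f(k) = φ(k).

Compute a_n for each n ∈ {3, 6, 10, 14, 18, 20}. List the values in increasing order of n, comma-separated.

d|3:{3,1}  Σφ=2+1=3
q^6  k|6↦φ(k): 6:2 3:2 2:1 1:1  a_6=6
n=10: 10·1 5·2 2·5 1·10  φ→[4+4+1+1]=10
[q^14] φ(1)=1,φ(2)=1,φ(7)=6,φ(14)=6 ⇒ 14
n=18: 18·1 9·2 6·3 3·6 2·9 1·18  φ→[6+6+2+2+1+1]=18
n=20: 20·1 10·2 5·4 4·5 2·10 1·20  φ→[8+4+4+2+1+1]=20

3, 6, 10, 14, 18, 20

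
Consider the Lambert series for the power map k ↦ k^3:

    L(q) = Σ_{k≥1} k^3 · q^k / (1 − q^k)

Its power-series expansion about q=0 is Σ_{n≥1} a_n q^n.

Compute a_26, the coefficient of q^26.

q^26  k|26↦f(k): 1:1 2:8 13:2197 26:17576  a_26=19782

a_26 = 19782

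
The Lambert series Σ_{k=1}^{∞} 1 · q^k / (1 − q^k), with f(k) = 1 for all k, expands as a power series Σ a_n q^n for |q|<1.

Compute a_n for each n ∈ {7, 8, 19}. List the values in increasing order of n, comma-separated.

d|7:{1,7}  Σf=1+1=2
q^8  k|8↦f(k): 8:1 4:1 2:1 1:1  a_8=4
q^19  k|19↦f(k): 1:1 19:1  a_19=2

2, 4, 2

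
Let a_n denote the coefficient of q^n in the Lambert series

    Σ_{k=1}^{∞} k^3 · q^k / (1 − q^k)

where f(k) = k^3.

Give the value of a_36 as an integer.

a_36 = 55261

q^36  k|36↦f(k): 1:1 2:8 3:27 4:64 6:216 9:729 12:1728 18:5832 36:46656  a_36=55261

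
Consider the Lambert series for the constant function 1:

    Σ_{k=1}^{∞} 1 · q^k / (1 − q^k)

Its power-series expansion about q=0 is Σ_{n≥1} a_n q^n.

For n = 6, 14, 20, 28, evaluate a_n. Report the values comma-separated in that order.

d|6:{6,3,2,1}  Σf=1+1+1+1=4
q^14  k|14↦f(k): 14:1 7:1 2:1 1:1  a_14=4
q^20  k|20↦f(k): 20:1 10:1 5:1 4:1 2:1 1:1  a_20=6
n=28: 28·1 14·2 7·4 4·7 2·14 1·28  f→[1+1+1+1+1+1]=6

4, 4, 6, 6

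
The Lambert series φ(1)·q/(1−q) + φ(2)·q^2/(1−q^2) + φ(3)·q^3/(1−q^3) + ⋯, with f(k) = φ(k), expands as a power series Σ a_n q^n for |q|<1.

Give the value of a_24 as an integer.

n=24: 1·24 2·12 3·8 4·6 6·4 8·3 12·2 24·1  φ→[1+1+2+2+2+4+4+8]=24

a_24 = 24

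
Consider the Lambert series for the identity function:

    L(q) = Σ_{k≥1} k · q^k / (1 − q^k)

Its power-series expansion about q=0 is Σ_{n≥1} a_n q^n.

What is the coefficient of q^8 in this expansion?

a_8 = 15

n=8: 1·8 2·4 4·2 8·1  f→[1+2+4+8]=15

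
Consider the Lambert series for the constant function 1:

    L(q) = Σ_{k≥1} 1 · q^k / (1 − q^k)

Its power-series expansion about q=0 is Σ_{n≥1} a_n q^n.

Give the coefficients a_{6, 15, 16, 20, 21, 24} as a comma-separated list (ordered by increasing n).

4, 4, 5, 6, 4, 8

q^6  k|6↦f(k): 6:1 3:1 2:1 1:1  a_6=4
[q^15] f(1)=1,f(3)=1,f(5)=1,f(15)=1 ⇒ 4
n=16: 16·1 8·2 4·4 2·8 1·16  f→[1+1+1+1+1]=5
q^20  k|20↦f(k): 20:1 10:1 5:1 4:1 2:1 1:1  a_20=6
q^21  k|21↦f(k): 1:1 3:1 7:1 21:1  a_21=4
n=24: 1·24 2·12 3·8 4·6 6·4 8·3 12·2 24·1  f→[1+1+1+1+1+1+1+1]=8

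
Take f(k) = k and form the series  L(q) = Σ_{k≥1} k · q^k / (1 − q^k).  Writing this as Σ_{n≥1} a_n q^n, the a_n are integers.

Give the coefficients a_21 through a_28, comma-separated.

32, 36, 24, 60, 31, 42, 40, 56

[q^21] f(21)=21,f(7)=7,f(3)=3,f(1)=1 ⇒ 32
d|22:{1,2,11,22}  Σf=1+2+11+22=36
d|23:{23,1}  Σf=23+1=24
d|24:{24,12,8,6,4,3,2,1}  Σf=24+12+8+6+4+3+2+1=60
d|25:{1,5,25}  Σf=1+5+25=31
q^26  k|26↦f(k): 1:1 2:2 13:13 26:26  a_26=42
q^27  k|27↦f(k): 27:27 9:9 3:3 1:1  a_27=40
[q^28] f(1)=1,f(2)=2,f(4)=4,f(7)=7,f(14)=14,f(28)=28 ⇒ 56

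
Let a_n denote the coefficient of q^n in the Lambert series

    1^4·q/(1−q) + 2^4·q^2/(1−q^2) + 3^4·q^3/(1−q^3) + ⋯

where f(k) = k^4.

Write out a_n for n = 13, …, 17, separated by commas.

28562, 40834, 51332, 69905, 83522

d|13:{13,1}  Σf=28561+1=28562
q^14  k|14↦f(k): 1:1 2:16 7:2401 14:38416  a_14=40834
[q^15] f(1)=1,f(3)=81,f(5)=625,f(15)=50625 ⇒ 51332
[q^16] f(1)=1,f(2)=16,f(4)=256,f(8)=4096,f(16)=65536 ⇒ 69905
[q^17] f(1)=1,f(17)=83521 ⇒ 83522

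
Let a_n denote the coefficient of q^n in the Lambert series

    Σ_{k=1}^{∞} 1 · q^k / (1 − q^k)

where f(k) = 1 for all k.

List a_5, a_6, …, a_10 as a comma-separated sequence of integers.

2, 4, 2, 4, 3, 4

n=5: 5·1 1·5  f→[1+1]=2
n=6: 6·1 3·2 2·3 1·6  f→[1+1+1+1]=4
n=7: 1·7 7·1  f→[1+1]=2
n=8: 8·1 4·2 2·4 1·8  f→[1+1+1+1]=4
n=9: 1·9 3·3 9·1  f→[1+1+1]=3
n=10: 10·1 5·2 2·5 1·10  f→[1+1+1+1]=4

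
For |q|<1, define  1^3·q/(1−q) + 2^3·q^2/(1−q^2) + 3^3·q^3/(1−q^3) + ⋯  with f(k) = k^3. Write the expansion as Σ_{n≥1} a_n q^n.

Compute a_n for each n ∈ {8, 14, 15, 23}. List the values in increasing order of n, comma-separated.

585, 3096, 3528, 12168

d|8:{1,2,4,8}  Σf=1+8+64+512=585
[q^14] f(14)=2744,f(7)=343,f(2)=8,f(1)=1 ⇒ 3096
d|15:{1,3,5,15}  Σf=1+27+125+3375=3528
d|23:{1,23}  Σf=1+12167=12168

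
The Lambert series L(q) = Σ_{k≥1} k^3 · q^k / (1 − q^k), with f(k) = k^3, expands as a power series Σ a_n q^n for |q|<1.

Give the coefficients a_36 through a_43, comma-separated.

n=36: 36·1 18·2 12·3 9·4 6·6 4·9 3·12 2·18 1·36  f→[46656+5832+1728+729+216+64+27+8+1]=55261
n=37: 37·1 1·37  f→[50653+1]=50654
d|38:{1,2,19,38}  Σf=1+8+6859+54872=61740
n=39: 1·39 3·13 13·3 39·1  f→[1+27+2197+59319]=61544
q^40  k|40↦f(k): 1:1 2:8 4:64 5:125 8:512 10:1000 20:8000 40:64000  a_40=73710
n=41: 41·1 1·41  f→[68921+1]=68922
[q^42] f(1)=1,f(2)=8,f(3)=27,f(6)=216,f(7)=343,f(14)=2744,f(21)=9261,f(42)=74088 ⇒ 86688
q^43  k|43↦f(k): 1:1 43:79507  a_43=79508

55261, 50654, 61740, 61544, 73710, 68922, 86688, 79508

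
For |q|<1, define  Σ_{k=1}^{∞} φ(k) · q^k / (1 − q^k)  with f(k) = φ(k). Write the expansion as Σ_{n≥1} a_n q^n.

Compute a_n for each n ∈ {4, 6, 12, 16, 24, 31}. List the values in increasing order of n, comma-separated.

n=4: 1·4 2·2 4·1  φ→[1+1+2]=4
[q^6] φ(1)=1,φ(2)=1,φ(3)=2,φ(6)=2 ⇒ 6
q^12  k|12↦φ(k): 1:1 2:1 3:2 4:2 6:2 12:4  a_12=12
q^16  k|16↦φ(k): 1:1 2:1 4:2 8:4 16:8  a_16=16
[q^24] φ(1)=1,φ(2)=1,φ(3)=2,φ(4)=2,φ(6)=2,φ(8)=4,φ(12)=4,φ(24)=8 ⇒ 24
n=31: 31·1 1·31  φ→[30+1]=31

4, 6, 12, 16, 24, 31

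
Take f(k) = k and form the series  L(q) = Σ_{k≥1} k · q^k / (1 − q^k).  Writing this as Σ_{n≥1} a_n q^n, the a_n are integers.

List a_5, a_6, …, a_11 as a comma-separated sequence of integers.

6, 12, 8, 15, 13, 18, 12

d|5:{1,5}  Σf=1+5=6
q^6  k|6↦f(k): 1:1 2:2 3:3 6:6  a_6=12
q^7  k|7↦f(k): 7:7 1:1  a_7=8
[q^8] f(8)=8,f(4)=4,f(2)=2,f(1)=1 ⇒ 15
q^9  k|9↦f(k): 9:9 3:3 1:1  a_9=13
[q^10] f(1)=1,f(2)=2,f(5)=5,f(10)=10 ⇒ 18
n=11: 1·11 11·1  f→[1+11]=12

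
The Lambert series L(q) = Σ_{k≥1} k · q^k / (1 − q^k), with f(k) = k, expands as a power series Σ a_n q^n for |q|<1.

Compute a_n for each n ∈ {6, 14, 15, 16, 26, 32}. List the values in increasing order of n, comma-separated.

[q^6] f(1)=1,f(2)=2,f(3)=3,f(6)=6 ⇒ 12
[q^14] f(14)=14,f(7)=7,f(2)=2,f(1)=1 ⇒ 24
n=15: 15·1 5·3 3·5 1·15  f→[15+5+3+1]=24
[q^16] f(1)=1,f(2)=2,f(4)=4,f(8)=8,f(16)=16 ⇒ 31
q^26  k|26↦f(k): 1:1 2:2 13:13 26:26  a_26=42
n=32: 1·32 2·16 4·8 8·4 16·2 32·1  f→[1+2+4+8+16+32]=63

12, 24, 24, 31, 42, 63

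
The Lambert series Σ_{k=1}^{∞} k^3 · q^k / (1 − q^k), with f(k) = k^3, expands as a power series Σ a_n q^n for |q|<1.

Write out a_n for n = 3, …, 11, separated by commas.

28, 73, 126, 252, 344, 585, 757, 1134, 1332

d|3:{1,3}  Σf=1+27=28
[q^4] f(1)=1,f(2)=8,f(4)=64 ⇒ 73
[q^5] f(1)=1,f(5)=125 ⇒ 126
[q^6] f(1)=1,f(2)=8,f(3)=27,f(6)=216 ⇒ 252
d|7:{7,1}  Σf=343+1=344
[q^8] f(8)=512,f(4)=64,f(2)=8,f(1)=1 ⇒ 585
n=9: 1·9 3·3 9·1  f→[1+27+729]=757
q^10  k|10↦f(k): 1:1 2:8 5:125 10:1000  a_10=1134
q^11  k|11↦f(k): 1:1 11:1331  a_11=1332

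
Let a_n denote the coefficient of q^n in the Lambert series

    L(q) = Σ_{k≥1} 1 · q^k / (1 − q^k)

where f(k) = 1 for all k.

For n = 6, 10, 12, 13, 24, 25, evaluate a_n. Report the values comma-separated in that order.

[q^6] f(1)=1,f(2)=1,f(3)=1,f(6)=1 ⇒ 4
d|10:{10,5,2,1}  Σf=1+1+1+1=4
n=12: 12·1 6·2 4·3 3·4 2·6 1·12  f→[1+1+1+1+1+1]=6
q^13  k|13↦f(k): 13:1 1:1  a_13=2
[q^24] f(1)=1,f(2)=1,f(3)=1,f(4)=1,f(6)=1,f(8)=1,f(12)=1,f(24)=1 ⇒ 8
q^25  k|25↦f(k): 25:1 5:1 1:1  a_25=3

4, 4, 6, 2, 8, 3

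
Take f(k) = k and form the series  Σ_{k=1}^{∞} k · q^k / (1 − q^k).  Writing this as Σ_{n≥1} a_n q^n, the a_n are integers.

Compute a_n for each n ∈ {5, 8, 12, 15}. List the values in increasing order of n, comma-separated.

n=5: 5·1 1·5  f→[5+1]=6
[q^8] f(1)=1,f(2)=2,f(4)=4,f(8)=8 ⇒ 15
n=12: 12·1 6·2 4·3 3·4 2·6 1·12  f→[12+6+4+3+2+1]=28
d|15:{1,3,5,15}  Σf=1+3+5+15=24

6, 15, 28, 24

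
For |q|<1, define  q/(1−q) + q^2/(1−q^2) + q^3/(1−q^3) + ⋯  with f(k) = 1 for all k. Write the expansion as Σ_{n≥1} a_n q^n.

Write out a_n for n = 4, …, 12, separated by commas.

q^4  k|4↦f(k): 1:1 2:1 4:1  a_4=3
n=5: 1·5 5·1  f→[1+1]=2
q^6  k|6↦f(k): 6:1 3:1 2:1 1:1  a_6=4
q^7  k|7↦f(k): 1:1 7:1  a_7=2
q^8  k|8↦f(k): 1:1 2:1 4:1 8:1  a_8=4
d|9:{9,3,1}  Σf=1+1+1=3
n=10: 10·1 5·2 2·5 1·10  f→[1+1+1+1]=4
q^11  k|11↦f(k): 1:1 11:1  a_11=2
q^12  k|12↦f(k): 12:1 6:1 4:1 3:1 2:1 1:1  a_12=6

3, 2, 4, 2, 4, 3, 4, 2, 6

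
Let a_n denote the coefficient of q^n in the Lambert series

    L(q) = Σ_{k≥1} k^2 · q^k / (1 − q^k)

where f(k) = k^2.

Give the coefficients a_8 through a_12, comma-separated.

85, 91, 130, 122, 210

d|8:{1,2,4,8}  Σf=1+4+16+64=85
n=9: 1·9 3·3 9·1  f→[1+9+81]=91
q^10  k|10↦f(k): 1:1 2:4 5:25 10:100  a_10=130
[q^11] f(1)=1,f(11)=121 ⇒ 122
[q^12] f(12)=144,f(6)=36,f(4)=16,f(3)=9,f(2)=4,f(1)=1 ⇒ 210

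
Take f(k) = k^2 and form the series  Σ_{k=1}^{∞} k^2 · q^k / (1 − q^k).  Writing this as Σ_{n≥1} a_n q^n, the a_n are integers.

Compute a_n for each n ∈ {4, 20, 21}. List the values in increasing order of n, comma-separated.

[q^4] f(4)=16,f(2)=4,f(1)=1 ⇒ 21
[q^20] f(20)=400,f(10)=100,f(5)=25,f(4)=16,f(2)=4,f(1)=1 ⇒ 546
[q^21] f(21)=441,f(7)=49,f(3)=9,f(1)=1 ⇒ 500

21, 546, 500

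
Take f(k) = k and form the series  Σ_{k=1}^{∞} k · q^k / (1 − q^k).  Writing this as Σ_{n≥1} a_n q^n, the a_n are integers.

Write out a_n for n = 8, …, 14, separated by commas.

n=8: 1·8 2·4 4·2 8·1  f→[1+2+4+8]=15
q^9  k|9↦f(k): 1:1 3:3 9:9  a_9=13
[q^10] f(10)=10,f(5)=5,f(2)=2,f(1)=1 ⇒ 18
n=11: 1·11 11·1  f→[1+11]=12
[q^12] f(12)=12,f(6)=6,f(4)=4,f(3)=3,f(2)=2,f(1)=1 ⇒ 28
q^13  k|13↦f(k): 13:13 1:1  a_13=14
q^14  k|14↦f(k): 1:1 2:2 7:7 14:14  a_14=24

15, 13, 18, 12, 28, 14, 24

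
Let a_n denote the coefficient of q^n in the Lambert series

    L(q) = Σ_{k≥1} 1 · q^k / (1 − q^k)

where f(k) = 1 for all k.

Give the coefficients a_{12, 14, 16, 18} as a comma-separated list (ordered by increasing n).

6, 4, 5, 6

n=12: 1·12 2·6 3·4 4·3 6·2 12·1  f→[1+1+1+1+1+1]=6
q^14  k|14↦f(k): 1:1 2:1 7:1 14:1  a_14=4
n=16: 16·1 8·2 4·4 2·8 1·16  f→[1+1+1+1+1]=5
d|18:{1,2,3,6,9,18}  Σf=1+1+1+1+1+1=6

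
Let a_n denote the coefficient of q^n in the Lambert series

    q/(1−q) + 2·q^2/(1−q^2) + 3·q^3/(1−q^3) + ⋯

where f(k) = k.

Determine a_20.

q^20  k|20↦f(k): 20:20 10:10 5:5 4:4 2:2 1:1  a_20=42

a_20 = 42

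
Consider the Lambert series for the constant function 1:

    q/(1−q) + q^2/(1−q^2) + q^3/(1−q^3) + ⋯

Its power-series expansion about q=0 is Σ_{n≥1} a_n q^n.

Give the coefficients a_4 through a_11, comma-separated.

3, 2, 4, 2, 4, 3, 4, 2

n=4: 1·4 2·2 4·1  f→[1+1+1]=3
[q^5] f(1)=1,f(5)=1 ⇒ 2
n=6: 6·1 3·2 2·3 1·6  f→[1+1+1+1]=4
q^7  k|7↦f(k): 7:1 1:1  a_7=2
[q^8] f(8)=1,f(4)=1,f(2)=1,f(1)=1 ⇒ 4
n=9: 9·1 3·3 1·9  f→[1+1+1]=3
q^10  k|10↦f(k): 1:1 2:1 5:1 10:1  a_10=4
d|11:{1,11}  Σf=1+1=2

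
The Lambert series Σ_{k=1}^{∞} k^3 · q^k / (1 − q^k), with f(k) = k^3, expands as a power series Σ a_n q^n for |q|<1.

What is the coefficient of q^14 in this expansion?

a_14 = 3096

n=14: 1·14 2·7 7·2 14·1  f→[1+8+343+2744]=3096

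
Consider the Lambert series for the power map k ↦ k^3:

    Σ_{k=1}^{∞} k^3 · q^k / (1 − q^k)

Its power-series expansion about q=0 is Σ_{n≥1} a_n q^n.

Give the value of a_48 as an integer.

a_48 = 131068

d|48:{1,2,3,4,6,8,12,16,24,48}  Σf=1+8+27+64+216+512+1728+4096+13824+110592=131068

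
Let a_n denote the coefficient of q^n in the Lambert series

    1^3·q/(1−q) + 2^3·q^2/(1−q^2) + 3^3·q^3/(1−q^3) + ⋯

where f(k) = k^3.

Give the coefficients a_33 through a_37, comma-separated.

37296, 44226, 43344, 55261, 50654

n=33: 33·1 11·3 3·11 1·33  f→[35937+1331+27+1]=37296
d|34:{34,17,2,1}  Σf=39304+4913+8+1=44226
n=35: 1·35 5·7 7·5 35·1  f→[1+125+343+42875]=43344
n=36: 36·1 18·2 12·3 9·4 6·6 4·9 3·12 2·18 1·36  f→[46656+5832+1728+729+216+64+27+8+1]=55261
d|37:{1,37}  Σf=1+50653=50654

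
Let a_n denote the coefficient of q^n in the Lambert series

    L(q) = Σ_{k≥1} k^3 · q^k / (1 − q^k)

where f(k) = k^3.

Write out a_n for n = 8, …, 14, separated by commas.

d|8:{8,4,2,1}  Σf=512+64+8+1=585
d|9:{1,3,9}  Σf=1+27+729=757
[q^10] f(1)=1,f(2)=8,f(5)=125,f(10)=1000 ⇒ 1134
d|11:{11,1}  Σf=1331+1=1332
d|12:{12,6,4,3,2,1}  Σf=1728+216+64+27+8+1=2044
q^13  k|13↦f(k): 13:2197 1:1  a_13=2198
d|14:{14,7,2,1}  Σf=2744+343+8+1=3096

585, 757, 1134, 1332, 2044, 2198, 3096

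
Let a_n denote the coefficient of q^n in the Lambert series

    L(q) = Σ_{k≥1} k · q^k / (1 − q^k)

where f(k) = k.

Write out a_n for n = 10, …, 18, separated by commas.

[q^10] f(1)=1,f(2)=2,f(5)=5,f(10)=10 ⇒ 18
d|11:{11,1}  Σf=11+1=12
d|12:{1,2,3,4,6,12}  Σf=1+2+3+4+6+12=28
q^13  k|13↦f(k): 1:1 13:13  a_13=14
[q^14] f(1)=1,f(2)=2,f(7)=7,f(14)=14 ⇒ 24
[q^15] f(15)=15,f(5)=5,f(3)=3,f(1)=1 ⇒ 24
d|16:{16,8,4,2,1}  Σf=16+8+4+2+1=31
q^17  k|17↦f(k): 17:17 1:1  a_17=18
[q^18] f(18)=18,f(9)=9,f(6)=6,f(3)=3,f(2)=2,f(1)=1 ⇒ 39

18, 12, 28, 14, 24, 24, 31, 18, 39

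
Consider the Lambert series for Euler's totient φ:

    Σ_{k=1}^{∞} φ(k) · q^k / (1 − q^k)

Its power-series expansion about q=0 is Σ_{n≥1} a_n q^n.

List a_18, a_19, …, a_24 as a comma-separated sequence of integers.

[q^18] φ(1)=1,φ(2)=1,φ(3)=2,φ(6)=2,φ(9)=6,φ(18)=6 ⇒ 18
d|19:{19,1}  Σφ=18+1=19
n=20: 20·1 10·2 5·4 4·5 2·10 1·20  φ→[8+4+4+2+1+1]=20
q^21  k|21↦φ(k): 21:12 7:6 3:2 1:1  a_21=21
[q^22] φ(22)=10,φ(11)=10,φ(2)=1,φ(1)=1 ⇒ 22
n=23: 1·23 23·1  φ→[1+22]=23
d|24:{1,2,3,4,6,8,12,24}  Σφ=1+1+2+2+2+4+4+8=24

18, 19, 20, 21, 22, 23, 24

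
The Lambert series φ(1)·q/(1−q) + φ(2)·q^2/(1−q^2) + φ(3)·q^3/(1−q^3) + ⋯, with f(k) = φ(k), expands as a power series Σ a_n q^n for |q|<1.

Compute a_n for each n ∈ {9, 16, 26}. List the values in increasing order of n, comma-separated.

n=9: 1·9 3·3 9·1  φ→[1+2+6]=9
q^16  k|16↦φ(k): 16:8 8:4 4:2 2:1 1:1  a_16=16
[q^26] φ(1)=1,φ(2)=1,φ(13)=12,φ(26)=12 ⇒ 26

9, 16, 26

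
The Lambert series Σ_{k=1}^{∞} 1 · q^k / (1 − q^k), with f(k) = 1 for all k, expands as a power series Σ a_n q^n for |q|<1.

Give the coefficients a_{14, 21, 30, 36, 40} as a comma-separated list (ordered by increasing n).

4, 4, 8, 9, 8

d|14:{14,7,2,1}  Σf=1+1+1+1=4
n=21: 21·1 7·3 3·7 1·21  f→[1+1+1+1]=4
[q^30] f(1)=1,f(2)=1,f(3)=1,f(5)=1,f(6)=1,f(10)=1,f(15)=1,f(30)=1 ⇒ 8
d|36:{36,18,12,9,6,4,3,2,1}  Σf=1+1+1+1+1+1+1+1+1=9
[q^40] f(40)=1,f(20)=1,f(10)=1,f(8)=1,f(5)=1,f(4)=1,f(2)=1,f(1)=1 ⇒ 8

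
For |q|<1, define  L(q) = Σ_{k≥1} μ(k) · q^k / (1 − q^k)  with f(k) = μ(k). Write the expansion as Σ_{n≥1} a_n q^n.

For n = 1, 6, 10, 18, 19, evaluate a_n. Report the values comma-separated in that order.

[q^1] μ(1)=1 ⇒ 1
n=6: 1·6 2·3 3·2 6·1  μ→[1+(-1)+(-1)+1]=0
q^10  k|10↦μ(k): 10:1 5:-1 2:-1 1:1  a_10=0
d|18:{1,2,3,6,9,18}  Σμ=1+(-1)+(-1)+1+0+0=0
q^19  k|19↦μ(k): 19:-1 1:1  a_19=0

1, 0, 0, 0, 0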